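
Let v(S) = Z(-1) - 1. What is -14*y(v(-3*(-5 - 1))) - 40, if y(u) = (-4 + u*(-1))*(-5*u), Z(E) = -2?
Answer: 170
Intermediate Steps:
v(S) = -3 (v(S) = -2 - 1 = -3)
y(u) = -5*u*(-4 - u) (y(u) = (-4 - u)*(-5*u) = -5*u*(-4 - u))
-14*y(v(-3*(-5 - 1))) - 40 = -70*(-3)*(4 - 3) - 40 = -70*(-3) - 40 = -14*(-15) - 40 = 210 - 40 = 170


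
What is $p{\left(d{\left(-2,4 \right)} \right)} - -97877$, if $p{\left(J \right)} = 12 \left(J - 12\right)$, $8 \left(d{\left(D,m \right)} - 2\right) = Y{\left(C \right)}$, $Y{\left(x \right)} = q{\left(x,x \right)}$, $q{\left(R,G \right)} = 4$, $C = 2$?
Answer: $97763$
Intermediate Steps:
$Y{\left(x \right)} = 4$
$d{\left(D,m \right)} = \frac{5}{2}$ ($d{\left(D,m \right)} = 2 + \frac{1}{8} \cdot 4 = 2 + \frac{1}{2} = \frac{5}{2}$)
$p{\left(J \right)} = -144 + 12 J$ ($p{\left(J \right)} = 12 \left(-12 + J\right) = -144 + 12 J$)
$p{\left(d{\left(-2,4 \right)} \right)} - -97877 = \left(-144 + 12 \cdot \frac{5}{2}\right) - -97877 = \left(-144 + 30\right) + 97877 = -114 + 97877 = 97763$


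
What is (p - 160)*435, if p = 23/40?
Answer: -554799/8 ≈ -69350.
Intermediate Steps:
p = 23/40 (p = 23*(1/40) = 23/40 ≈ 0.57500)
(p - 160)*435 = (23/40 - 160)*435 = -6377/40*435 = -554799/8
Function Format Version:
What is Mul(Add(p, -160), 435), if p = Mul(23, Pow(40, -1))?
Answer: Rational(-554799, 8) ≈ -69350.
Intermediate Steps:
p = Rational(23, 40) (p = Mul(23, Rational(1, 40)) = Rational(23, 40) ≈ 0.57500)
Mul(Add(p, -160), 435) = Mul(Add(Rational(23, 40), -160), 435) = Mul(Rational(-6377, 40), 435) = Rational(-554799, 8)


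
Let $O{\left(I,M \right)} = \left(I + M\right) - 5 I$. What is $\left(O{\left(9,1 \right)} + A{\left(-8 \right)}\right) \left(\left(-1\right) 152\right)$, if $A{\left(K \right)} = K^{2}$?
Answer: $-4408$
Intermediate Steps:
$O{\left(I,M \right)} = M - 4 I$
$\left(O{\left(9,1 \right)} + A{\left(-8 \right)}\right) \left(\left(-1\right) 152\right) = \left(\left(1 - 36\right) + \left(-8\right)^{2}\right) \left(\left(-1\right) 152\right) = \left(\left(1 - 36\right) + 64\right) \left(-152\right) = \left(-35 + 64\right) \left(-152\right) = 29 \left(-152\right) = -4408$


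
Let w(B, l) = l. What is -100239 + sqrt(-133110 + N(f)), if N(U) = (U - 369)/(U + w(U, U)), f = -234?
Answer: -100239 + I*sqrt(89981489)/26 ≈ -1.0024e+5 + 364.84*I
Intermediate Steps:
N(U) = (-369 + U)/(2*U) (N(U) = (U - 369)/(U + U) = (-369 + U)/((2*U)) = (-369 + U)*(1/(2*U)) = (-369 + U)/(2*U))
-100239 + sqrt(-133110 + N(f)) = -100239 + sqrt(-133110 + (1/2)*(-369 - 234)/(-234)) = -100239 + sqrt(-133110 + (1/2)*(-1/234)*(-603)) = -100239 + sqrt(-133110 + 67/52) = -100239 + sqrt(-6921653/52) = -100239 + I*sqrt(89981489)/26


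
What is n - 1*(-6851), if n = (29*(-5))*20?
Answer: 3951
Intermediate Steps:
n = -2900 (n = -145*20 = -2900)
n - 1*(-6851) = -2900 - 1*(-6851) = -2900 + 6851 = 3951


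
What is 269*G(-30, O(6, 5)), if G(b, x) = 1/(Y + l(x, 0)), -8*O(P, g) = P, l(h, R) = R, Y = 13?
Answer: 269/13 ≈ 20.692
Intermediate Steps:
O(P, g) = -P/8
G(b, x) = 1/13 (G(b, x) = 1/(13 + 0) = 1/13)
269*G(-30, O(6, 5)) = 269*(1/13) = 269/13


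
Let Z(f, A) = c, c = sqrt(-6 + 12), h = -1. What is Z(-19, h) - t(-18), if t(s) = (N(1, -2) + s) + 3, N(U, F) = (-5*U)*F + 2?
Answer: 3 + sqrt(6) ≈ 5.4495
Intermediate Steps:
N(U, F) = 2 - 5*F*U (N(U, F) = -5*F*U + 2 = 2 - 5*F*U)
c = sqrt(6) ≈ 2.4495
Z(f, A) = sqrt(6)
t(s) = 15 + s (t(s) = ((2 - 5*(-2)*1) + s) + 3 = ((2 + 10) + s) + 3 = (12 + s) + 3 = 15 + s)
Z(-19, h) - t(-18) = sqrt(6) - (15 - 18) = sqrt(6) - 1*(-3) = sqrt(6) + 3 = 3 + sqrt(6)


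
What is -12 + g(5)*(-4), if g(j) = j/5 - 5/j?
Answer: -12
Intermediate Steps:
g(j) = -5/j + j/5 (g(j) = j*(⅕) - 5/j = j/5 - 5/j = -5/j + j/5)
-12 + g(5)*(-4) = -12 + (-5/5 + (⅕)*5)*(-4) = -12 + (-5*⅕ + 1)*(-4) = -12 + (-1 + 1)*(-4) = -12 + 0*(-4) = -12 + 0 = -12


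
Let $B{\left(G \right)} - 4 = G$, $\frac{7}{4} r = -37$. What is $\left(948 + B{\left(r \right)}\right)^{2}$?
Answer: $\frac{42458256}{49} \approx 8.665 \cdot 10^{5}$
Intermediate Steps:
$r = - \frac{148}{7}$ ($r = \frac{4}{7} \left(-37\right) = - \frac{148}{7} \approx -21.143$)
$B{\left(G \right)} = 4 + G$
$\left(948 + B{\left(r \right)}\right)^{2} = \left(948 + \left(4 - \frac{148}{7}\right)\right)^{2} = \left(948 - \frac{120}{7}\right)^{2} = \left(\frac{6516}{7}\right)^{2} = \frac{42458256}{49}$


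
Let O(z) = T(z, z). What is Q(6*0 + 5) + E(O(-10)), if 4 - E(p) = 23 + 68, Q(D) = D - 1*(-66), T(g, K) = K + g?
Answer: -16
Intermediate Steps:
O(z) = 2*z (O(z) = z + z = 2*z)
Q(D) = 66 + D (Q(D) = D + 66 = 66 + D)
E(p) = -87 (E(p) = 4 - (23 + 68) = 4 - 1*91 = 4 - 91 = -87)
Q(6*0 + 5) + E(O(-10)) = (66 + (6*0 + 5)) - 87 = (66 + (0 + 5)) - 87 = (66 + 5) - 87 = 71 - 87 = -16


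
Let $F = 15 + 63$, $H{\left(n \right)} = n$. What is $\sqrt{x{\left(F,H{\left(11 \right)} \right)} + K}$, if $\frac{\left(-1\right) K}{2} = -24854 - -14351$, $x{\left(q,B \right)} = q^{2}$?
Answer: $3 \sqrt{3010} \approx 164.59$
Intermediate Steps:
$F = 78$
$K = 21006$ ($K = - 2 \left(-24854 - -14351\right) = - 2 \left(-24854 + 14351\right) = \left(-2\right) \left(-10503\right) = 21006$)
$\sqrt{x{\left(F,H{\left(11 \right)} \right)} + K} = \sqrt{78^{2} + 21006} = \sqrt{6084 + 21006} = \sqrt{27090} = 3 \sqrt{3010}$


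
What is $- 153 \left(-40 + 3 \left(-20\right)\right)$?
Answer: $15300$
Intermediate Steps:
$- 153 \left(-40 + 3 \left(-20\right)\right) = - 153 \left(-40 - 60\right) = \left(-153\right) \left(-100\right) = 15300$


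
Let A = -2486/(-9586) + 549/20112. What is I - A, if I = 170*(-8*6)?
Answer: -262208549711/32132272 ≈ -8160.3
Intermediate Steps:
I = -8160 (I = 170*(-48) = -8160)
A = 9210191/32132272 (A = -2486*(-1/9586) + 549*(1/20112) = 1243/4793 + 183/6704 = 9210191/32132272 ≈ 0.28663)
I - A = -8160 - 1*9210191/32132272 = -8160 - 9210191/32132272 = -262208549711/32132272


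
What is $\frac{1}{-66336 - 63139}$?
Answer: $- \frac{1}{129475} \approx -7.7235 \cdot 10^{-6}$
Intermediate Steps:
$\frac{1}{-66336 - 63139} = \frac{1}{-129475} = - \frac{1}{129475}$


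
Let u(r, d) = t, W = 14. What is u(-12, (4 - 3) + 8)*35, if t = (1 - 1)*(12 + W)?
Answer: 0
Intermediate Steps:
t = 0 (t = (1 - 1)*(12 + 14) = 0*26 = 0)
u(r, d) = 0
u(-12, (4 - 3) + 8)*35 = 0*35 = 0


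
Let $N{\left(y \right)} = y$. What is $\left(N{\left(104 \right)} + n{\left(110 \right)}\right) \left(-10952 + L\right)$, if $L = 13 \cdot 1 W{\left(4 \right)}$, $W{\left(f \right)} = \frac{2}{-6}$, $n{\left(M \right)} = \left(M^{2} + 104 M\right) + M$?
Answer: $-260256742$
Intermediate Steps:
$n{\left(M \right)} = M^{2} + 105 M$
$W{\left(f \right)} = - \frac{1}{3}$ ($W{\left(f \right)} = 2 \left(- \frac{1}{6}\right) = - \frac{1}{3}$)
$L = - \frac{13}{3}$ ($L = 13 \cdot 1 \left(- \frac{1}{3}\right) = 13 \left(- \frac{1}{3}\right) = - \frac{13}{3} \approx -4.3333$)
$\left(N{\left(104 \right)} + n{\left(110 \right)}\right) \left(-10952 + L\right) = \left(104 + 110 \left(105 + 110\right)\right) \left(-10952 - \frac{13}{3}\right) = \left(104 + 110 \cdot 215\right) \left(- \frac{32869}{3}\right) = \left(104 + 23650\right) \left(- \frac{32869}{3}\right) = 23754 \left(- \frac{32869}{3}\right) = -260256742$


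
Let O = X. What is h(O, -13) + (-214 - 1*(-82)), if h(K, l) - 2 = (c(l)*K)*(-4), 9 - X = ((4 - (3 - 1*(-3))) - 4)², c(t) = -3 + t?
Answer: -1858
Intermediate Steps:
X = -27 (X = 9 - ((4 - (3 - 1*(-3))) - 4)² = 9 - ((4 - (3 + 3)) - 4)² = 9 - ((4 - 1*6) - 4)² = 9 - ((4 - 6) - 4)² = 9 - (-2 - 4)² = 9 - 1*(-6)² = 9 - 1*36 = 9 - 36 = -27)
O = -27
h(K, l) = 2 - 4*K*(-3 + l) (h(K, l) = 2 + ((-3 + l)*K)*(-4) = 2 + (K*(-3 + l))*(-4) = 2 - 4*K*(-3 + l))
h(O, -13) + (-214 - 1*(-82)) = (2 - 4*(-27)*(-3 - 13)) + (-214 - 1*(-82)) = (2 - 4*(-27)*(-16)) + (-214 + 82) = (2 - 1728) - 132 = -1726 - 132 = -1858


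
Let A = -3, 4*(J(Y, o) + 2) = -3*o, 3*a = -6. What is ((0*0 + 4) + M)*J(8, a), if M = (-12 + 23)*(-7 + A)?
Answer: 53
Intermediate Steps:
a = -2 (a = (1/3)*(-6) = -2)
J(Y, o) = -2 - 3*o/4 (J(Y, o) = -2 + (-3*o)/4 = -2 - 3*o/4)
M = -110 (M = (-12 + 23)*(-7 - 3) = 11*(-10) = -110)
((0*0 + 4) + M)*J(8, a) = ((0*0 + 4) - 110)*(-2 - 3/4*(-2)) = ((0 + 4) - 110)*(-2 + 3/2) = (4 - 110)*(-1/2) = -106*(-1/2) = 53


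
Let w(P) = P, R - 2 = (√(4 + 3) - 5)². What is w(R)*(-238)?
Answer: -8092 + 2380*√7 ≈ -1795.1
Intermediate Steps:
R = 2 + (-5 + √7)² (R = 2 + (√(4 + 3) - 5)² = 2 + (√7 - 5)² = 2 + (-5 + √7)² ≈ 7.5425)
w(R)*(-238) = (34 - 10*√7)*(-238) = -8092 + 2380*√7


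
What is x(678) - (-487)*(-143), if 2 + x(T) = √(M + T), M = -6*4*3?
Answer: -69643 + √606 ≈ -69618.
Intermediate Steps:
M = -72 (M = -24*3 = -72)
x(T) = -2 + √(-72 + T)
x(678) - (-487)*(-143) = (-2 + √(-72 + 678)) - (-487)*(-143) = (-2 + √606) - 1*69641 = (-2 + √606) - 69641 = -69643 + √606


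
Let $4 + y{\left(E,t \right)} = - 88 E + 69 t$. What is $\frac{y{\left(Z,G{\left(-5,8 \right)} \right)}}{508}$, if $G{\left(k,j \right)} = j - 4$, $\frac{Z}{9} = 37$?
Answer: $- \frac{7258}{127} \approx -57.15$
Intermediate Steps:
$Z = 333$ ($Z = 9 \cdot 37 = 333$)
$G{\left(k,j \right)} = -4 + j$
$y{\left(E,t \right)} = -4 - 88 E + 69 t$ ($y{\left(E,t \right)} = -4 - \left(- 69 t + 88 E\right) = -4 - 88 E + 69 t$)
$\frac{y{\left(Z,G{\left(-5,8 \right)} \right)}}{508} = \frac{-4 - 29304 + 69 \left(-4 + 8\right)}{508} = \left(-4 - 29304 + 69 \cdot 4\right) \frac{1}{508} = \left(-4 - 29304 + 276\right) \frac{1}{508} = \left(-29032\right) \frac{1}{508} = - \frac{7258}{127}$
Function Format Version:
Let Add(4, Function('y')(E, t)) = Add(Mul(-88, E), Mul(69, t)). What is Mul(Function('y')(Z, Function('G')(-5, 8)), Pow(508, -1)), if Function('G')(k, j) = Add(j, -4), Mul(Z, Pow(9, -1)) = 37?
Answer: Rational(-7258, 127) ≈ -57.150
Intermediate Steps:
Z = 333 (Z = Mul(9, 37) = 333)
Function('G')(k, j) = Add(-4, j)
Function('y')(E, t) = Add(-4, Mul(-88, E), Mul(69, t)) (Function('y')(E, t) = Add(-4, Add(Mul(-88, E), Mul(69, t))) = Add(-4, Mul(-88, E), Mul(69, t)))
Mul(Function('y')(Z, Function('G')(-5, 8)), Pow(508, -1)) = Mul(Add(-4, Mul(-88, 333), Mul(69, Add(-4, 8))), Pow(508, -1)) = Mul(Add(-4, -29304, Mul(69, 4)), Rational(1, 508)) = Mul(Add(-4, -29304, 276), Rational(1, 508)) = Mul(-29032, Rational(1, 508)) = Rational(-7258, 127)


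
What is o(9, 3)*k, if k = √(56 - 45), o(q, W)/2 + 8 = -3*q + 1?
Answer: -68*√11 ≈ -225.53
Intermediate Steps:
o(q, W) = -14 - 6*q (o(q, W) = -16 + 2*(-3*q + 1) = -16 + 2*(1 - 3*q) = -16 + (2 - 6*q) = -14 - 6*q)
k = √11 ≈ 3.3166
o(9, 3)*k = (-14 - 6*9)*√11 = (-14 - 54)*√11 = -68*√11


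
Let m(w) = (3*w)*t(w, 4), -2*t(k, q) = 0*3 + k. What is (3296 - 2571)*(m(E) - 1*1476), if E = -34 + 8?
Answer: -1805250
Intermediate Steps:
E = -26
t(k, q) = -k/2 (t(k, q) = -(0*3 + k)/2 = -(0 + k)/2 = -k/2)
m(w) = -3*w²/2 (m(w) = (3*w)*(-w/2) = -3*w²/2)
(3296 - 2571)*(m(E) - 1*1476) = (3296 - 2571)*(-3/2*(-26)² - 1*1476) = 725*(-3/2*676 - 1476) = 725*(-1014 - 1476) = 725*(-2490) = -1805250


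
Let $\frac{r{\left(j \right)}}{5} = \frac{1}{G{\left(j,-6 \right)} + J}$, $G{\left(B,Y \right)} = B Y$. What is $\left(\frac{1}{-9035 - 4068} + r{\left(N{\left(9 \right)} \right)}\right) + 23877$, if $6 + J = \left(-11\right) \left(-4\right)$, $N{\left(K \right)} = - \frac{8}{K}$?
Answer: $\frac{8134407889}{340678} \approx 23877.0$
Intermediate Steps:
$J = 38$ ($J = -6 - -44 = -6 + 44 = 38$)
$r{\left(j \right)} = \frac{5}{38 - 6 j}$ ($r{\left(j \right)} = \frac{5}{j \left(-6\right) + 38} = \frac{5}{- 6 j + 38} = \frac{5}{38 - 6 j}$)
$\left(\frac{1}{-9035 - 4068} + r{\left(N{\left(9 \right)} \right)}\right) + 23877 = \left(\frac{1}{-9035 - 4068} + \frac{5}{2 \left(19 - 3 \left(- \frac{8}{9}\right)\right)}\right) + 23877 = \left(\frac{1}{-13103} + \frac{5}{2 \left(19 - 3 \left(\left(-8\right) \frac{1}{9}\right)\right)}\right) + 23877 = \left(- \frac{1}{13103} + \frac{5}{2 \left(19 - - \frac{8}{3}\right)}\right) + 23877 = \left(- \frac{1}{13103} + \frac{5}{2 \left(19 + \frac{8}{3}\right)}\right) + 23877 = \left(- \frac{1}{13103} + \frac{5}{2 \cdot \frac{65}{3}}\right) + 23877 = \left(- \frac{1}{13103} + \frac{5}{2} \cdot \frac{3}{65}\right) + 23877 = \left(- \frac{1}{13103} + \frac{3}{26}\right) + 23877 = \frac{39283}{340678} + 23877 = \frac{8134407889}{340678}$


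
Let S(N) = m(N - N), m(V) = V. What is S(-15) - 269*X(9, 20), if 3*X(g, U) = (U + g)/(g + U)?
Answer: -269/3 ≈ -89.667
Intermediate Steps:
S(N) = 0 (S(N) = N - N = 0)
X(g, U) = 1/3 (X(g, U) = ((U + g)/(g + U))/3 = ((U + g)/(U + g))/3 = (1/3)*1 = 1/3)
S(-15) - 269*X(9, 20) = 0 - 269*1/3 = 0 - 269/3 = -269/3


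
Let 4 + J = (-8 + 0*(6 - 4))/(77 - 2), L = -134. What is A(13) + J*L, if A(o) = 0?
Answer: 41272/75 ≈ 550.29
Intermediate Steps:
J = -308/75 (J = -4 + (-8 + 0*(6 - 4))/(77 - 2) = -4 + (-8 + 0*2)/75 = -4 + (-8 + 0)*(1/75) = -4 - 8*1/75 = -4 - 8/75 = -308/75 ≈ -4.1067)
A(13) + J*L = 0 - 308/75*(-134) = 0 + 41272/75 = 41272/75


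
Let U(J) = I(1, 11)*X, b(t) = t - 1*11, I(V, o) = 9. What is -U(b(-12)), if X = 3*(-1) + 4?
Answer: -9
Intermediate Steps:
b(t) = -11 + t (b(t) = t - 11 = -11 + t)
X = 1 (X = -3 + 4 = 1)
U(J) = 9 (U(J) = 9*1 = 9)
-U(b(-12)) = -1*9 = -9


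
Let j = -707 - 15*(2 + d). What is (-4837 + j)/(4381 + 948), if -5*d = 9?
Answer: -5547/5329 ≈ -1.0409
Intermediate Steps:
d = -9/5 (d = -⅕*9 = -9/5 ≈ -1.8000)
j = -710 (j = -707 - 15*(2 - 9/5) = -707 - 15*⅕ = -707 - 3 = -710)
(-4837 + j)/(4381 + 948) = (-4837 - 710)/(4381 + 948) = -5547/5329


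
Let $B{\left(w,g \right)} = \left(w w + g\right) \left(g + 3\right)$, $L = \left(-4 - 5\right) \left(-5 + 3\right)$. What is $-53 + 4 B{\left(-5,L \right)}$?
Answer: $3559$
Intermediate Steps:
$L = 18$ ($L = \left(-4 - 5\right) \left(-2\right) = \left(-9\right) \left(-2\right) = 18$)
$B{\left(w,g \right)} = \left(3 + g\right) \left(g + w^{2}\right)$ ($B{\left(w,g \right)} = \left(w^{2} + g\right) \left(3 + g\right) = \left(g + w^{2}\right) \left(3 + g\right) = \left(3 + g\right) \left(g + w^{2}\right)$)
$-53 + 4 B{\left(-5,L \right)} = -53 + 4 \left(18^{2} + 3 \cdot 18 + 3 \left(-5\right)^{2} + 18 \left(-5\right)^{2}\right) = -53 + 4 \left(324 + 54 + 3 \cdot 25 + 18 \cdot 25\right) = -53 + 4 \left(324 + 54 + 75 + 450\right) = -53 + 4 \cdot 903 = -53 + 3612 = 3559$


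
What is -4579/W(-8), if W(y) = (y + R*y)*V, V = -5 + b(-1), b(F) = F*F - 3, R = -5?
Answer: 4579/224 ≈ 20.442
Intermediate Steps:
b(F) = -3 + F² (b(F) = F² - 3 = -3 + F²)
V = -7 (V = -5 + (-3 + (-1)²) = -5 + (-3 + 1) = -5 - 2 = -7)
W(y) = 28*y (W(y) = (y - 5*y)*(-7) = -4*y*(-7) = 28*y)
-4579/W(-8) = -4579/(28*(-8)) = -4579/(-224) = -4579*(-1/224) = 4579/224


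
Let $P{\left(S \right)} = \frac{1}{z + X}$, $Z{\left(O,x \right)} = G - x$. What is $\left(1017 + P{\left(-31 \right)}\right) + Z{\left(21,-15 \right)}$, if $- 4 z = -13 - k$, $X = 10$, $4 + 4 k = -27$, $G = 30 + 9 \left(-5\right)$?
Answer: $\frac{184093}{181} \approx 1017.1$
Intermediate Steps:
$G = -15$ ($G = 30 - 45 = -15$)
$k = - \frac{31}{4}$ ($k = -1 + \frac{1}{4} \left(-27\right) = -1 - \frac{27}{4} = - \frac{31}{4} \approx -7.75$)
$Z{\left(O,x \right)} = -15 - x$
$z = \frac{21}{16}$ ($z = - \frac{-13 - - \frac{31}{4}}{4} = - \frac{-13 + \frac{31}{4}}{4} = \left(- \frac{1}{4}\right) \left(- \frac{21}{4}\right) = \frac{21}{16} \approx 1.3125$)
$P{\left(S \right)} = \frac{16}{181}$ ($P{\left(S \right)} = \frac{1}{\frac{21}{16} + 10} = \frac{1}{\frac{181}{16}} = \frac{16}{181}$)
$\left(1017 + P{\left(-31 \right)}\right) + Z{\left(21,-15 \right)} = \left(1017 + \frac{16}{181}\right) - 0 = \frac{184093}{181} + \left(-15 + 15\right) = \frac{184093}{181} + 0 = \frac{184093}{181}$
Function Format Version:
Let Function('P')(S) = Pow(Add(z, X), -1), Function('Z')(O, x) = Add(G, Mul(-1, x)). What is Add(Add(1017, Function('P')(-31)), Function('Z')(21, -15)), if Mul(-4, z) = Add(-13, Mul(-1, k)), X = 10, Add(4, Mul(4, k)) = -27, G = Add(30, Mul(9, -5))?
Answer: Rational(184093, 181) ≈ 1017.1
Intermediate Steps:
G = -15 (G = Add(30, -45) = -15)
k = Rational(-31, 4) (k = Add(-1, Mul(Rational(1, 4), -27)) = Add(-1, Rational(-27, 4)) = Rational(-31, 4) ≈ -7.7500)
Function('Z')(O, x) = Add(-15, Mul(-1, x))
z = Rational(21, 16) (z = Mul(Rational(-1, 4), Add(-13, Mul(-1, Rational(-31, 4)))) = Mul(Rational(-1, 4), Add(-13, Rational(31, 4))) = Mul(Rational(-1, 4), Rational(-21, 4)) = Rational(21, 16) ≈ 1.3125)
Function('P')(S) = Rational(16, 181) (Function('P')(S) = Pow(Add(Rational(21, 16), 10), -1) = Pow(Rational(181, 16), -1) = Rational(16, 181))
Add(Add(1017, Function('P')(-31)), Function('Z')(21, -15)) = Add(Add(1017, Rational(16, 181)), Add(-15, Mul(-1, -15))) = Add(Rational(184093, 181), Add(-15, 15)) = Add(Rational(184093, 181), 0) = Rational(184093, 181)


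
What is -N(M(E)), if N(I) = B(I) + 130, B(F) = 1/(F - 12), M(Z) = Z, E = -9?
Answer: -2729/21 ≈ -129.95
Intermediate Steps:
B(F) = 1/(-12 + F)
N(I) = 130 + 1/(-12 + I) (N(I) = 1/(-12 + I) + 130 = 130 + 1/(-12 + I))
-N(M(E)) = -(-1559 + 130*(-9))/(-12 - 9) = -(-1559 - 1170)/(-21) = -(-1)*(-2729)/21 = -1*2729/21 = -2729/21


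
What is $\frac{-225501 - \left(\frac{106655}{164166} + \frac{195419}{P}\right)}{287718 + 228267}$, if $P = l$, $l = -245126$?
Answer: $- \frac{324087851345389}{741569125583295} \approx -0.43703$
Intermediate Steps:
$P = -245126$
$\frac{-225501 - \left(\frac{106655}{164166} + \frac{195419}{P}\right)}{287718 + 228267} = \frac{-225501 - \left(- \frac{27917}{35018} + \frac{106655}{164166}\right)}{287718 + 228267} = \frac{-225501 - - \frac{212044358}{1437191247}}{515985} = \left(-225501 + \left(\frac{27917}{35018} - \frac{106655}{164166}\right)\right) \frac{1}{515985} = \left(-225501 + \frac{212044358}{1437191247}\right) \frac{1}{515985} = \left(- \frac{324087851345389}{1437191247}\right) \frac{1}{515985} = - \frac{324087851345389}{741569125583295}$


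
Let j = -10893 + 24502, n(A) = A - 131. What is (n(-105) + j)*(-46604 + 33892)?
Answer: -169997576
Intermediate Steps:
n(A) = -131 + A
j = 13609
(n(-105) + j)*(-46604 + 33892) = ((-131 - 105) + 13609)*(-46604 + 33892) = (-236 + 13609)*(-12712) = 13373*(-12712) = -169997576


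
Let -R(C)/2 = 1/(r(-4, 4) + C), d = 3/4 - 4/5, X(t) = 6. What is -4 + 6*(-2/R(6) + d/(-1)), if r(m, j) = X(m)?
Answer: 683/10 ≈ 68.300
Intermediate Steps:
r(m, j) = 6
d = -1/20 (d = 3*(1/4) - 4*1/5 = 3/4 - 4/5 = -1/20 ≈ -0.050000)
R(C) = -2/(6 + C)
-4 + 6*(-2/R(6) + d/(-1)) = -4 + 6*(-2/((-2/(6 + 6))) - 1/20/(-1)) = -4 + 6*(-2/((-2/12)) - 1/20*(-1)) = -4 + 6*(-2/((-2*1/12)) + 1/20) = -4 + 6*(-2/(-1/6) + 1/20) = -4 + 6*(-2*(-6) + 1/20) = -4 + 6*(12 + 1/20) = -4 + 6*(241/20) = -4 + 723/10 = 683/10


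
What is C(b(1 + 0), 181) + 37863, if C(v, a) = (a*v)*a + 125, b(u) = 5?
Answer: 201793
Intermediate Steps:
C(v, a) = 125 + v*a² (C(v, a) = v*a² + 125 = 125 + v*a²)
C(b(1 + 0), 181) + 37863 = (125 + 5*181²) + 37863 = (125 + 5*32761) + 37863 = (125 + 163805) + 37863 = 163930 + 37863 = 201793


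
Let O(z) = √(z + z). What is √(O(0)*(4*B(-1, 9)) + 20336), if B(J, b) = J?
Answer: 4*√1271 ≈ 142.60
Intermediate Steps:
O(z) = √2*√z (O(z) = √(2*z) = √2*√z)
√(O(0)*(4*B(-1, 9)) + 20336) = √((√2*√0)*(4*(-1)) + 20336) = √((√2*0)*(-4) + 20336) = √(0*(-4) + 20336) = √(0 + 20336) = √20336 = 4*√1271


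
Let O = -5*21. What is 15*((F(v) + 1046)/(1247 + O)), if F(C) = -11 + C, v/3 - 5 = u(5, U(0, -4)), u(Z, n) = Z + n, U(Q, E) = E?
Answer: 15795/1142 ≈ 13.831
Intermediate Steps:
O = -105
v = 18 (v = 15 + 3*(5 - 4) = 15 + 3*1 = 15 + 3 = 18)
15*((F(v) + 1046)/(1247 + O)) = 15*(((-11 + 18) + 1046)/(1247 - 105)) = 15*((7 + 1046)/1142) = 15*(1053*(1/1142)) = 15*(1053/1142) = 15795/1142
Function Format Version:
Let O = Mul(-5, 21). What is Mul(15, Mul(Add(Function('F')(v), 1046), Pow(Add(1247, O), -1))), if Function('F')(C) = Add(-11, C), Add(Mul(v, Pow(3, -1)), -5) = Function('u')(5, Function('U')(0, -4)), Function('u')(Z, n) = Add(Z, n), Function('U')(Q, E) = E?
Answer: Rational(15795, 1142) ≈ 13.831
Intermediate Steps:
O = -105
v = 18 (v = Add(15, Mul(3, Add(5, -4))) = Add(15, Mul(3, 1)) = Add(15, 3) = 18)
Mul(15, Mul(Add(Function('F')(v), 1046), Pow(Add(1247, O), -1))) = Mul(15, Mul(Add(Add(-11, 18), 1046), Pow(Add(1247, -105), -1))) = Mul(15, Mul(Add(7, 1046), Pow(1142, -1))) = Mul(15, Mul(1053, Rational(1, 1142))) = Mul(15, Rational(1053, 1142)) = Rational(15795, 1142)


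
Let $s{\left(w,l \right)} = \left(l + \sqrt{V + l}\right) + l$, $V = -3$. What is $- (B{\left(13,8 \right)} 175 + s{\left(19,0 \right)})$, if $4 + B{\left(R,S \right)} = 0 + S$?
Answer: $-700 - i \sqrt{3} \approx -700.0 - 1.732 i$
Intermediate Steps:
$B{\left(R,S \right)} = -4 + S$ ($B{\left(R,S \right)} = -4 + \left(0 + S\right) = -4 + S$)
$s{\left(w,l \right)} = \sqrt{-3 + l} + 2 l$ ($s{\left(w,l \right)} = \left(l + \sqrt{-3 + l}\right) + l = \sqrt{-3 + l} + 2 l$)
$- (B{\left(13,8 \right)} 175 + s{\left(19,0 \right)}) = - (\left(-4 + 8\right) 175 + \left(\sqrt{-3 + 0} + 2 \cdot 0\right)) = - (4 \cdot 175 + \left(\sqrt{-3} + 0\right)) = - (700 + \left(i \sqrt{3} + 0\right)) = - (700 + i \sqrt{3}) = -700 - i \sqrt{3}$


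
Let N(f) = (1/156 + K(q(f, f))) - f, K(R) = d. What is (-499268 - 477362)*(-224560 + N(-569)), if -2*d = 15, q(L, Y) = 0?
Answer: 17063564605975/78 ≈ 2.1876e+11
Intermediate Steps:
d = -15/2 (d = -1/2*15 = -15/2 ≈ -7.5000)
K(R) = -15/2
N(f) = -1169/156 - f (N(f) = (1/156 - 15/2) - f = -1169/156 - f)
(-499268 - 477362)*(-224560 + N(-569)) = (-499268 - 477362)*(-224560 + (-1169/156 - 1*(-569))) = -976630*(-224560 + (-1169/156 + 569)) = -976630*(-224560 + 87595/156) = -976630*(-34943765/156) = 17063564605975/78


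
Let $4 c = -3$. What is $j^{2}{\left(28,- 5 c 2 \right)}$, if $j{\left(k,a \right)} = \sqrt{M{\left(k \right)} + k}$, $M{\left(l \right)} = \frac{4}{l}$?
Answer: $\frac{197}{7} \approx 28.143$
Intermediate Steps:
$c = - \frac{3}{4}$ ($c = \frac{1}{4} \left(-3\right) = - \frac{3}{4} \approx -0.75$)
$j{\left(k,a \right)} = \sqrt{k + \frac{4}{k}}$ ($j{\left(k,a \right)} = \sqrt{\frac{4}{k} + k} = \sqrt{k + \frac{4}{k}}$)
$j^{2}{\left(28,- 5 c 2 \right)} = \left(\sqrt{28 + \frac{4}{28}}\right)^{2} = \left(\sqrt{28 + 4 \cdot \frac{1}{28}}\right)^{2} = \left(\sqrt{28 + \frac{1}{7}}\right)^{2} = \left(\sqrt{\frac{197}{7}}\right)^{2} = \left(\frac{\sqrt{1379}}{7}\right)^{2} = \frac{197}{7}$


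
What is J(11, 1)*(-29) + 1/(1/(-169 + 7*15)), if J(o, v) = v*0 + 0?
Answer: -64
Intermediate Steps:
J(o, v) = 0 (J(o, v) = 0 + 0 = 0)
J(11, 1)*(-29) + 1/(1/(-169 + 7*15)) = 0*(-29) + 1/(1/(-169 + 7*15)) = 0 + 1/(1/(-169 + 105)) = 0 + 1/(1/(-64)) = 0 + 1/(-1/64) = 0 - 64 = -64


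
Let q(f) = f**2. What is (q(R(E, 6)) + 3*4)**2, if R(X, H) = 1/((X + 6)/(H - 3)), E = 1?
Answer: 356409/2401 ≈ 148.44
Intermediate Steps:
R(X, H) = (-3 + H)/(6 + X) (R(X, H) = 1/((6 + X)/(-3 + H)) = (-3 + H)/(6 + X))
(q(R(E, 6)) + 3*4)**2 = (((-3 + 6)/(6 + 1))**2 + 3*4)**2 = ((3/7)**2 + 12)**2 = (9/49 + 12)**2 = (597/49)**2 = 356409/2401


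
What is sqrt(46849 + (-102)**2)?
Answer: sqrt(57253) ≈ 239.28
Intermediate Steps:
sqrt(46849 + (-102)**2) = sqrt(46849 + 10404) = sqrt(57253)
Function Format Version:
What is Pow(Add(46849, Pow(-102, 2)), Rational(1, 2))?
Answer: Pow(57253, Rational(1, 2)) ≈ 239.28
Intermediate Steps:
Pow(Add(46849, Pow(-102, 2)), Rational(1, 2)) = Pow(Add(46849, 10404), Rational(1, 2)) = Pow(57253, Rational(1, 2))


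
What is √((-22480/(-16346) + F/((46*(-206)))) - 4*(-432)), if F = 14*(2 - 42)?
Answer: 2*√162082904399683773/19361837 ≈ 41.586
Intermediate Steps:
F = -560 (F = 14*(-40) = -560)
√((-22480/(-16346) + F/((46*(-206)))) - 4*(-432)) = √((-22480/(-16346) - 560/(46*(-206))) - 4*(-432)) = √((-22480*(-1/16346) - 560/(-9476)) + 1728) = √((11240/8173 - 560*(-1/9476)) + 1728) = √((11240/8173 + 140/2369) + 1728) = √(27771780/19361837 + 1728) = √(33485026116/19361837) = 2*√162082904399683773/19361837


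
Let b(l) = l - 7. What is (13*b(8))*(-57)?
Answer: -741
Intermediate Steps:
b(l) = -7 + l
(13*b(8))*(-57) = (13*(-7 + 8))*(-57) = (13*1)*(-57) = 13*(-57) = -741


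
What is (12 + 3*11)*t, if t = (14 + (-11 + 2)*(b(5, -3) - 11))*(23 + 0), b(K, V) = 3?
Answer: 89010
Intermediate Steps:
t = 1978 (t = (14 + (-11 + 2)*(3 - 11))*(23 + 0) = (14 - 9*(-8))*23 = (14 + 72)*23 = 86*23 = 1978)
(12 + 3*11)*t = (12 + 3*11)*1978 = (12 + 33)*1978 = 45*1978 = 89010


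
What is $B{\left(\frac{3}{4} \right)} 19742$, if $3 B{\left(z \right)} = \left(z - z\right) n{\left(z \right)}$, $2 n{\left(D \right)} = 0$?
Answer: $0$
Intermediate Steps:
$n{\left(D \right)} = 0$ ($n{\left(D \right)} = \frac{1}{2} \cdot 0 = 0$)
$B{\left(z \right)} = 0$ ($B{\left(z \right)} = \frac{\left(z - z\right) 0}{3} = \frac{0 \cdot 0}{3} = \frac{1}{3} \cdot 0 = 0$)
$B{\left(\frac{3}{4} \right)} 19742 = 0 \cdot 19742 = 0$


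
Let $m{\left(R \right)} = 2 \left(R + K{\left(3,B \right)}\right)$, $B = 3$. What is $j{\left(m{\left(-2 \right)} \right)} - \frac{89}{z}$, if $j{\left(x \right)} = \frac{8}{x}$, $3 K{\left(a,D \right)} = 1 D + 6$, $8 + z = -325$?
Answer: $\frac{1421}{333} \approx 4.2673$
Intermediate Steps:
$z = -333$ ($z = -8 - 325 = -333$)
$K{\left(a,D \right)} = 2 + \frac{D}{3}$ ($K{\left(a,D \right)} = \frac{1 D + 6}{3} = \frac{D + 6}{3} = \frac{6 + D}{3} = 2 + \frac{D}{3}$)
$m{\left(R \right)} = 6 + 2 R$ ($m{\left(R \right)} = 2 \left(R + \left(2 + \frac{1}{3} \cdot 3\right)\right) = 2 \left(R + \left(2 + 1\right)\right) = 2 \left(R + 3\right) = 2 \left(3 + R\right) = 6 + 2 R$)
$j{\left(m{\left(-2 \right)} \right)} - \frac{89}{z} = \frac{8}{6 + 2 \left(-2\right)} - \frac{89}{-333} = \frac{8}{6 - 4} - - \frac{89}{333} = \frac{8}{2} + \frac{89}{333} = 8 \cdot \frac{1}{2} + \frac{89}{333} = 4 + \frac{89}{333} = \frac{1421}{333}$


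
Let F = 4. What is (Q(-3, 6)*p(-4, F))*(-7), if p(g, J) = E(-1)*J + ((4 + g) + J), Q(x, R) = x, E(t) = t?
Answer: 0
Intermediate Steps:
p(g, J) = 4 + g (p(g, J) = -J + ((4 + g) + J) = -J + (4 + J + g) = 4 + g)
(Q(-3, 6)*p(-4, F))*(-7) = -3*(4 - 4)*(-7) = -3*0*(-7) = 0*(-7) = 0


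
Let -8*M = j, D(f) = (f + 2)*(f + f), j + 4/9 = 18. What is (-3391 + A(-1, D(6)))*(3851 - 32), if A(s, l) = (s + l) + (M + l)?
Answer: -146750167/12 ≈ -1.2229e+7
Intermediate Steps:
j = 158/9 (j = -4/9 + 18 = 158/9 ≈ 17.556)
D(f) = 2*f*(2 + f) (D(f) = (2 + f)*(2*f) = 2*f*(2 + f))
M = -79/36 (M = -⅛*158/9 = -79/36 ≈ -2.1944)
A(s, l) = -79/36 + s + 2*l (A(s, l) = (s + l) + (-79/36 + l) = (l + s) + (-79/36 + l) = -79/36 + s + 2*l)
(-3391 + A(-1, D(6)))*(3851 - 32) = (-3391 + (-79/36 - 1 + 2*(2*6*(2 + 6))))*(3851 - 32) = (-3391 + (-79/36 - 1 + 2*(2*6*8)))*3819 = (-3391 + (-79/36 - 1 + 2*96))*3819 = (-3391 + (-79/36 - 1 + 192))*3819 = (-3391 + 6797/36)*3819 = -115279/36*3819 = -146750167/12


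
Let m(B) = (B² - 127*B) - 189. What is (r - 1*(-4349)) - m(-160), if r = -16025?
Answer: -57407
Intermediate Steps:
m(B) = -189 + B² - 127*B
(r - 1*(-4349)) - m(-160) = (-16025 - 1*(-4349)) - (-189 + (-160)² - 127*(-160)) = (-16025 + 4349) - (-189 + 25600 + 20320) = -11676 - 1*45731 = -11676 - 45731 = -57407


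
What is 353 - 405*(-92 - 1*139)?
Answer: 93908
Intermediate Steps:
353 - 405*(-92 - 1*139) = 353 - 405*(-92 - 139) = 353 - 405*(-231) = 353 + 93555 = 93908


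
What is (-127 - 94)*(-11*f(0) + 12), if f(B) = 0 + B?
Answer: -2652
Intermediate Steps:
f(B) = B
(-127 - 94)*(-11*f(0) + 12) = (-127 - 94)*(-11*0 + 12) = -221*(0 + 12) = -221*12 = -2652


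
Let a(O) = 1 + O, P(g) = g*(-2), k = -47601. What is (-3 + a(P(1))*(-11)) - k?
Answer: 47609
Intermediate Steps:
P(g) = -2*g
(-3 + a(P(1))*(-11)) - k = (-3 + (1 - 2*1)*(-11)) - 1*(-47601) = (-3 + (1 - 2)*(-11)) + 47601 = (-3 - 1*(-11)) + 47601 = (-3 + 11) + 47601 = 8 + 47601 = 47609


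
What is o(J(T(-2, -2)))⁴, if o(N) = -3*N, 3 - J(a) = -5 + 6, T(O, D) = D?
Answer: 1296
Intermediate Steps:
J(a) = 2 (J(a) = 3 - (-5 + 6) = 3 - 1*1 = 3 - 1 = 2)
o(J(T(-2, -2)))⁴ = (-3*2)⁴ = (-6)⁴ = 1296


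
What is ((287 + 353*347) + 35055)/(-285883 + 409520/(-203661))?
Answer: -32144426613/58223627183 ≈ -0.55209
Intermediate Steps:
((287 + 353*347) + 35055)/(-285883 + 409520/(-203661)) = ((287 + 122491) + 35055)/(-285883 + 409520*(-1/203661)) = (122778 + 35055)/(-285883 - 409520/203661) = 157833/(-58223627183/203661) = 157833*(-203661/58223627183) = -32144426613/58223627183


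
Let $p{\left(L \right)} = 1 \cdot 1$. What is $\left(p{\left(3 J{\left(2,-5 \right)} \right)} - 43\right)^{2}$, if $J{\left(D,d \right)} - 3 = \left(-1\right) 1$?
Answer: $1764$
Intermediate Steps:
$J{\left(D,d \right)} = 2$ ($J{\left(D,d \right)} = 3 - 1 = 2$)
$p{\left(L \right)} = 1$
$\left(p{\left(3 J{\left(2,-5 \right)} \right)} - 43\right)^{2} = \left(1 - 43\right)^{2} = \left(-42\right)^{2} = 1764$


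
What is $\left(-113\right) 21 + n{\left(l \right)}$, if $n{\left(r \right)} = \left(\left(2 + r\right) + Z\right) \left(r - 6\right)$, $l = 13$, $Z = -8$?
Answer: $-2324$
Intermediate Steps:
$n{\left(r \right)} = \left(-6 + r\right)^{2}$ ($n{\left(r \right)} = \left(\left(2 + r\right) - 8\right) \left(r - 6\right) = \left(-6 + r\right) \left(-6 + r\right) = \left(-6 + r\right)^{2}$)
$\left(-113\right) 21 + n{\left(l \right)} = \left(-113\right) 21 + \left(36 + 13^{2} - 156\right) = -2373 + \left(36 + 169 - 156\right) = -2373 + 49 = -2324$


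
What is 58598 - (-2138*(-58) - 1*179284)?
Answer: 113878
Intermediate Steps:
58598 - (-2138*(-58) - 1*179284) = 58598 - (124004 - 179284) = 58598 - 1*(-55280) = 58598 + 55280 = 113878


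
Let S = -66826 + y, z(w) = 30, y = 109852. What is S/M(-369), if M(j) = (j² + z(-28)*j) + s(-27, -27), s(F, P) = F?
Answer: 7171/20844 ≈ 0.34403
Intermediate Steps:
S = 43026 (S = -66826 + 109852 = 43026)
M(j) = -27 + j² + 30*j (M(j) = (j² + 30*j) - 27 = -27 + j² + 30*j)
S/M(-369) = 43026/(-27 + (-369)² + 30*(-369)) = 43026/(-27 + 136161 - 11070) = 43026/125064 = 43026*(1/125064) = 7171/20844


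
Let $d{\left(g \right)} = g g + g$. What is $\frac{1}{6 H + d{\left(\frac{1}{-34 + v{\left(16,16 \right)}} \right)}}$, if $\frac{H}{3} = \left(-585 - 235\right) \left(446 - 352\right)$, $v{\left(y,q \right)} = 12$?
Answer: $- \frac{484}{671520981} \approx -7.2075 \cdot 10^{-7}$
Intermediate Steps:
$d{\left(g \right)} = g + g^{2}$ ($d{\left(g \right)} = g^{2} + g = g + g^{2}$)
$H = -231240$ ($H = 3 \left(-585 - 235\right) \left(446 - 352\right) = 3 \left(\left(-820\right) 94\right) = 3 \left(-77080\right) = -231240$)
$\frac{1}{6 H + d{\left(\frac{1}{-34 + v{\left(16,16 \right)}} \right)}} = \frac{1}{6 \left(-231240\right) + \frac{1 + \frac{1}{-34 + 12}}{-34 + 12}} = \frac{1}{-1387440 + \frac{1 + \frac{1}{-22}}{-22}} = \frac{1}{-1387440 - \frac{1 - \frac{1}{22}}{22}} = \frac{1}{-1387440 - \frac{21}{484}} = \frac{1}{- \frac{671520981}{484}} = - \frac{484}{671520981}$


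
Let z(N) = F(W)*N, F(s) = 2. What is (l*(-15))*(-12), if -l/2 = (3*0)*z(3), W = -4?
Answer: 0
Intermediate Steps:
z(N) = 2*N
l = 0 (l = -2*3*0*2*3 = -0*6 = -2*0 = 0)
(l*(-15))*(-12) = (0*(-15))*(-12) = 0*(-12) = 0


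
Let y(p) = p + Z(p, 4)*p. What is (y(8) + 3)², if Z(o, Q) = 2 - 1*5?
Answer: 169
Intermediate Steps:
Z(o, Q) = -3 (Z(o, Q) = 2 - 5 = -3)
y(p) = -2*p (y(p) = p - 3*p = -2*p)
(y(8) + 3)² = (-2*8 + 3)² = (-16 + 3)² = (-13)² = 169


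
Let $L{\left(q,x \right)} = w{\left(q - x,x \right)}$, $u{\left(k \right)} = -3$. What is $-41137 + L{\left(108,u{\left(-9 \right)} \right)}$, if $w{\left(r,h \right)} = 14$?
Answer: $-41123$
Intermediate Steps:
$L{\left(q,x \right)} = 14$
$-41137 + L{\left(108,u{\left(-9 \right)} \right)} = -41137 + 14 = -41123$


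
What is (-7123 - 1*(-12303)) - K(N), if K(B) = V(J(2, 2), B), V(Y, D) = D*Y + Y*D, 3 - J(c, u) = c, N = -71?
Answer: 5322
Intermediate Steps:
J(c, u) = 3 - c
V(Y, D) = 2*D*Y (V(Y, D) = D*Y + D*Y = 2*D*Y)
K(B) = 2*B (K(B) = 2*B*(3 - 1*2) = 2*B*(3 - 2) = 2*B*1 = 2*B)
(-7123 - 1*(-12303)) - K(N) = (-7123 - 1*(-12303)) - 2*(-71) = (-7123 + 12303) - 1*(-142) = 5180 + 142 = 5322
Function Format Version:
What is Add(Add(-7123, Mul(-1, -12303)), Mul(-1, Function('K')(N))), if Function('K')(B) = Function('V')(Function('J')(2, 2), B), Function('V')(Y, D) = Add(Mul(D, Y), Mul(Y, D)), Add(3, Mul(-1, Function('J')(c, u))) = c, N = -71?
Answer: 5322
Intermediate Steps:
Function('J')(c, u) = Add(3, Mul(-1, c))
Function('V')(Y, D) = Mul(2, D, Y) (Function('V')(Y, D) = Add(Mul(D, Y), Mul(D, Y)) = Mul(2, D, Y))
Function('K')(B) = Mul(2, B) (Function('K')(B) = Mul(2, B, Add(3, Mul(-1, 2))) = Mul(2, B, Add(3, -2)) = Mul(2, B, 1) = Mul(2, B))
Add(Add(-7123, Mul(-1, -12303)), Mul(-1, Function('K')(N))) = Add(Add(-7123, Mul(-1, -12303)), Mul(-1, Mul(2, -71))) = Add(Add(-7123, 12303), Mul(-1, -142)) = Add(5180, 142) = 5322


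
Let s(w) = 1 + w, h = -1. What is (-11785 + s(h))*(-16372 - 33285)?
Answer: 585207745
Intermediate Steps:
(-11785 + s(h))*(-16372 - 33285) = (-11785 + (1 - 1))*(-16372 - 33285) = (-11785 + 0)*(-49657) = -11785*(-49657) = 585207745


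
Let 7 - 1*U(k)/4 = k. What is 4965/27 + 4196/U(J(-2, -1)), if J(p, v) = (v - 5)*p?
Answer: -1166/45 ≈ -25.911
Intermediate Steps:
J(p, v) = p*(-5 + v) (J(p, v) = (-5 + v)*p = p*(-5 + v))
U(k) = 28 - 4*k
4965/27 + 4196/U(J(-2, -1)) = 4965/27 + 4196/(28 - (-8)*(-5 - 1)) = 4965*(1/27) + 4196/(28 - (-8)*(-6)) = 1655/9 + 4196/(28 - 4*12) = 1655/9 + 4196/(28 - 48) = 1655/9 + 4196/(-20) = 1655/9 + 4196*(-1/20) = 1655/9 - 1049/5 = -1166/45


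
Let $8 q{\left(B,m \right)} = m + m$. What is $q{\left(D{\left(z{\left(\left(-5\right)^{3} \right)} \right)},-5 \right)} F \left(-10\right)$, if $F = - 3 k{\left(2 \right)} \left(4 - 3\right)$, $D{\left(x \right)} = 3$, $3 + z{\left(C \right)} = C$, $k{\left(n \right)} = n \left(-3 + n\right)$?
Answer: $75$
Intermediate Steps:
$z{\left(C \right)} = -3 + C$
$F = 6$ ($F = - 3 \cdot 2 \left(-3 + 2\right) \left(4 - 3\right) = - 3 \cdot 2 \left(-1\right) 1 = \left(-3\right) \left(-2\right) 1 = 6 \cdot 1 = 6$)
$q{\left(B,m \right)} = \frac{m}{4}$ ($q{\left(B,m \right)} = \frac{m + m}{8} = \frac{2 m}{8} = \frac{m}{4}$)
$q{\left(D{\left(z{\left(\left(-5\right)^{3} \right)} \right)},-5 \right)} F \left(-10\right) = \frac{1}{4} \left(-5\right) 6 \left(-10\right) = \left(- \frac{5}{4}\right) 6 \left(-10\right) = \left(- \frac{15}{2}\right) \left(-10\right) = 75$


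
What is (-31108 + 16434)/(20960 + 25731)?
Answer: -14674/46691 ≈ -0.31428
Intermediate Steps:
(-31108 + 16434)/(20960 + 25731) = -14674/46691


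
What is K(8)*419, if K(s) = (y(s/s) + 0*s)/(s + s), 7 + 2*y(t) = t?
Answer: -1257/16 ≈ -78.563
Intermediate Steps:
y(t) = -7/2 + t/2
K(s) = -3/(2*s) (K(s) = ((-7/2 + (s/s)/2) + 0*s)/(s + s) = ((-7/2 + (½)*1) + 0)/((2*s)) = ((-7/2 + ½) + 0)*(1/(2*s)) = (-3 + 0)*(1/(2*s)) = -3/(2*s))
K(8)*419 = -3/2/8*419 = -3/2*⅛*419 = -3/16*419 = -1257/16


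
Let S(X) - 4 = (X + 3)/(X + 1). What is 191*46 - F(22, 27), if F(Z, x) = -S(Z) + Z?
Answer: 201689/23 ≈ 8769.1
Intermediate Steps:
S(X) = 4 + (3 + X)/(1 + X) (S(X) = 4 + (X + 3)/(X + 1) = 4 + (3 + X)/(1 + X))
F(Z, x) = Z - (7 + 5*Z)/(1 + Z) (F(Z, x) = -(7 + 5*Z)/(1 + Z) + Z = Z - (7 + 5*Z)/(1 + Z))
191*46 - F(22, 27) = 191*46 - (-7 + 22**2 - 4*22)/(1 + 22) = 8786 - (-7 + 484 - 88)/23 = 8786 - 389/23 = 201689/23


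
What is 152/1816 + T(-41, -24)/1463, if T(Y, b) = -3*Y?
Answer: 55718/332101 ≈ 0.16777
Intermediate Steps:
152/1816 + T(-41, -24)/1463 = 152/1816 - 3*(-41)/1463 = 152*(1/1816) + 123*(1/1463) = 19/227 + 123/1463 = 55718/332101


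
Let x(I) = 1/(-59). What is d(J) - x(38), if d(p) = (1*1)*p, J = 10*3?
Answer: 1771/59 ≈ 30.017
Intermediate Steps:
J = 30
d(p) = p (d(p) = 1*p = p)
x(I) = -1/59
d(J) - x(38) = 30 - 1*(-1/59) = 30 + 1/59 = 1771/59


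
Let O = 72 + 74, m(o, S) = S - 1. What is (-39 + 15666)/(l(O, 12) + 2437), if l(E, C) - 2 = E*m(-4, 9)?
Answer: 15627/3607 ≈ 4.3324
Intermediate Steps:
m(o, S) = -1 + S
O = 146
l(E, C) = 2 + 8*E (l(E, C) = 2 + E*(-1 + 9) = 2 + E*8 = 2 + 8*E)
(-39 + 15666)/(l(O, 12) + 2437) = (-39 + 15666)/((2 + 8*146) + 2437) = 15627/((2 + 1168) + 2437) = 15627/(1170 + 2437) = 15627/3607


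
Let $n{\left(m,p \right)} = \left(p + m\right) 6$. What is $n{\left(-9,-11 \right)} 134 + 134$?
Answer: $-15946$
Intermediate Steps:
$n{\left(m,p \right)} = 6 m + 6 p$ ($n{\left(m,p \right)} = \left(m + p\right) 6 = 6 m + 6 p$)
$n{\left(-9,-11 \right)} 134 + 134 = \left(6 \left(-9\right) + 6 \left(-11\right)\right) 134 + 134 = \left(-54 - 66\right) 134 + 134 = \left(-120\right) 134 + 134 = -16080 + 134 = -15946$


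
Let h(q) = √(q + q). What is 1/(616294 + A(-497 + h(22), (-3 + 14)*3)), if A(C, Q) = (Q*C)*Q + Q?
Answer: 37547/2793464156 - 1089*√11/2793464156 ≈ 1.2148e-5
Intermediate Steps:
h(q) = √2*√q (h(q) = √(2*q) = √2*√q)
A(C, Q) = Q + C*Q² (A(C, Q) = (C*Q)*Q + Q = C*Q² + Q = Q + C*Q²)
1/(616294 + A(-497 + h(22), (-3 + 14)*3)) = 1/(616294 + ((-3 + 14)*3)*(1 + (-497 + √2*√22)*((-3 + 14)*3))) = 1/(616294 + (11*3)*(1 + (-497 + 2*√11)*(11*3))) = 1/(616294 + 33*(1 + (-497 + 2*√11)*33)) = 1/(616294 + 33*(1 + (-16401 + 66*√11))) = 1/(616294 + 33*(-16400 + 66*√11)) = 1/(616294 + (-541200 + 2178*√11)) = 1/(75094 + 2178*√11)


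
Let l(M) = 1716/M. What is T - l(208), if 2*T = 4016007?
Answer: 8031981/4 ≈ 2.0080e+6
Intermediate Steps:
T = 4016007/2 (T = (½)*4016007 = 4016007/2 ≈ 2.0080e+6)
T - l(208) = 4016007/2 - 1716/208 = 4016007/2 - 1*33/4 = 4016007/2 - 33/4 = 8031981/4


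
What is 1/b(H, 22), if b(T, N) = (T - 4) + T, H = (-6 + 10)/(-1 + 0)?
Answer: -1/12 ≈ -0.083333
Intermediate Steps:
H = -4 (H = 4/(-1) = 4*(-1) = -4)
b(T, N) = -4 + 2*T (b(T, N) = (-4 + T) + T = -4 + 2*T)
1/b(H, 22) = 1/(-4 + 2*(-4)) = 1/(-4 - 8) = 1/(-12) = -1/12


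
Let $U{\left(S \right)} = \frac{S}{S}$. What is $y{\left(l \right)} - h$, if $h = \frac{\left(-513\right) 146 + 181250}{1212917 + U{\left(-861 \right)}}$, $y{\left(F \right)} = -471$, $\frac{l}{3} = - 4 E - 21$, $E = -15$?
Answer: $- \frac{285695365}{606459} \approx -471.09$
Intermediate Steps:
$U{\left(S \right)} = 1$
$l = 117$ ($l = 3 \left(\left(-4\right) \left(-15\right) - 21\right) = 3 \left(60 - 21\right) = 3 \cdot 39 = 117$)
$h = \frac{53176}{606459}$ ($h = \frac{\left(-513\right) 146 + 181250}{1212917 + 1} = \frac{-74898 + 181250}{1212918} = 106352 \cdot \frac{1}{1212918} = \frac{53176}{606459} \approx 0.087683$)
$y{\left(l \right)} - h = -471 - \frac{53176}{606459} = - \frac{285695365}{606459}$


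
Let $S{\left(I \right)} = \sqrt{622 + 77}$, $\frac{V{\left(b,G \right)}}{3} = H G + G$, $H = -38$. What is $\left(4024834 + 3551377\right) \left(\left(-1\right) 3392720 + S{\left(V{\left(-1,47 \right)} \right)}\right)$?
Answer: $-25703962583920 + 7576211 \sqrt{699} \approx -2.5704 \cdot 10^{13}$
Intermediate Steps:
$V{\left(b,G \right)} = - 111 G$ ($V{\left(b,G \right)} = 3 \left(- 38 G + G\right) = 3 \left(- 37 G\right) = - 111 G$)
$S{\left(I \right)} = \sqrt{699}$
$\left(4024834 + 3551377\right) \left(\left(-1\right) 3392720 + S{\left(V{\left(-1,47 \right)} \right)}\right) = \left(4024834 + 3551377\right) \left(\left(-1\right) 3392720 + \sqrt{699}\right) = 7576211 \left(-3392720 + \sqrt{699}\right) = -25703962583920 + 7576211 \sqrt{699}$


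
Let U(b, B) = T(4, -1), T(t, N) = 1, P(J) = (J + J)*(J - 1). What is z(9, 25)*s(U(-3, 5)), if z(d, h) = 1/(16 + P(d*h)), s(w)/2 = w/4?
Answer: 1/201632 ≈ 4.9595e-6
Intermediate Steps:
P(J) = 2*J*(-1 + J) (P(J) = (2*J)*(-1 + J) = 2*J*(-1 + J))
U(b, B) = 1
s(w) = w/2 (s(w) = 2*(w/4) = w/2)
z(d, h) = 1/(16 + 2*d*h*(-1 + d*h)) (z(d, h) = 1/(16 + 2*(d*h)*(-1 + d*h)) = 1/(16 + 2*d*h*(-1 + d*h)))
z(9, 25)*s(U(-3, 5)) = (1/(2*(8 + 9*25*(-1 + 9*25))))*((½)*1) = (1/(2*(8 + 9*25*(-1 + 225))))*(½) = (1/(2*(8 + 9*25*224)))*(½) = (1/(2*(8 + 50400)))*(½) = ((½)/50408)*(½) = ((½)*(1/50408))*(½) = (1/100816)*(½) = 1/201632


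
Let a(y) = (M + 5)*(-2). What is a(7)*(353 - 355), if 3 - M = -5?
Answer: 52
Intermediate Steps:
M = 8 (M = 3 - 1*(-5) = 3 + 5 = 8)
a(y) = -26 (a(y) = (8 + 5)*(-2) = 13*(-2) = -26)
a(7)*(353 - 355) = -26*(353 - 355) = -26*(-2) = 52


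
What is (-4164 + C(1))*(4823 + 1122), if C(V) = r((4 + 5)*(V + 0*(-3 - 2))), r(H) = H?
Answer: -24701475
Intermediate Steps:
C(V) = 9*V (C(V) = (4 + 5)*(V + 0*(-3 - 2)) = 9*(V + 0*(-5)) = 9*(V + 0) = 9*V)
(-4164 + C(1))*(4823 + 1122) = (-4164 + 9*1)*(4823 + 1122) = (-4164 + 9)*5945 = -4155*5945 = -24701475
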